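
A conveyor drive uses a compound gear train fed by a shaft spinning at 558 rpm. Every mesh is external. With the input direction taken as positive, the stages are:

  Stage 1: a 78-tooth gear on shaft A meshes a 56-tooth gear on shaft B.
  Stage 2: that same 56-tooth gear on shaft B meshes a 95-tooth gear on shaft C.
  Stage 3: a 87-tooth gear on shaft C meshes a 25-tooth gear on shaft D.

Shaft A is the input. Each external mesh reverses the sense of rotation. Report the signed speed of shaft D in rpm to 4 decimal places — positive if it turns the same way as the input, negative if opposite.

-1594.3528 rpm (opposite to input, |ω| = 1594.3528 rpm)

Stage 1 [78T→56T]: ω = 558.0000×78/56 = 777.2143 rpm, dir flips to −; running = −777.2143
Stage 2 [56T→95T]: ω = 777.2143×56/95 = 458.1474 rpm, dir flips to +; running = +458.1474
Stage 3 [87T→25T]: ω = 458.1474×87/25 = 1594.3528 rpm, dir flips to −; running = −1594.3528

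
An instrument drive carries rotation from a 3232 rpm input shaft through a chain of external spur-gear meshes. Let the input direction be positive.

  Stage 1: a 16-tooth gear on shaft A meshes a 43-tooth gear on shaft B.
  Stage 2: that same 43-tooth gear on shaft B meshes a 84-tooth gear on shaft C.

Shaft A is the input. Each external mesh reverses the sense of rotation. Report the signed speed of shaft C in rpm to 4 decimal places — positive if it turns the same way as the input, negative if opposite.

Stage 1 [16T→43T]: ω = 3232.0000×16/43 = 1202.6047 rpm, dir flips to −; running = −1202.6047
Stage 2 [43T→84T]: ω = 1202.6047×43/84 = 615.6190 rpm, dir flips to +; running = +615.6190

+615.6190 rpm (same as input, |ω| = 615.6190 rpm)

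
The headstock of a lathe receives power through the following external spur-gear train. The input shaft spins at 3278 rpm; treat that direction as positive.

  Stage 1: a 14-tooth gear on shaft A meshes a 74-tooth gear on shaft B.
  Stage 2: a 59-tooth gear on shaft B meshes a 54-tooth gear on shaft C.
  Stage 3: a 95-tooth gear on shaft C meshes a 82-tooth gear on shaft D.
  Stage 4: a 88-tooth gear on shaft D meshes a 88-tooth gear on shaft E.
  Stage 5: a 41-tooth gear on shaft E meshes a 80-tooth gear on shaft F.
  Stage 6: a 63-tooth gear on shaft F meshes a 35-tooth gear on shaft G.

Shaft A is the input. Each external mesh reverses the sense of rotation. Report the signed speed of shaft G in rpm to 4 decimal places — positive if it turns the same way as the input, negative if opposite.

+724.1685 rpm (same as input, |ω| = 724.1685 rpm)

Stage 1 [14T→74T]: ω = 3278.0000×14/74 = 620.1622 rpm, dir flips to −; running = −620.1622
Stage 2 [59T→54T]: ω = 620.1622×59/54 = 677.5846 rpm, dir flips to +; running = +677.5846
Stage 3 [95T→82T]: ω = 677.5846×95/82 = 785.0065 rpm, dir flips to −; running = −785.0065
Stage 4 [88T→88T]: ω = 785.0065×88/88 = 785.0065 rpm, dir flips to +; running = +785.0065
Stage 5 [41T→80T]: ω = 785.0065×41/80 = 402.3158 rpm, dir flips to −; running = −402.3158
Stage 6 [63T→35T]: ω = 402.3158×63/35 = 724.1685 rpm, dir flips to +; running = +724.1685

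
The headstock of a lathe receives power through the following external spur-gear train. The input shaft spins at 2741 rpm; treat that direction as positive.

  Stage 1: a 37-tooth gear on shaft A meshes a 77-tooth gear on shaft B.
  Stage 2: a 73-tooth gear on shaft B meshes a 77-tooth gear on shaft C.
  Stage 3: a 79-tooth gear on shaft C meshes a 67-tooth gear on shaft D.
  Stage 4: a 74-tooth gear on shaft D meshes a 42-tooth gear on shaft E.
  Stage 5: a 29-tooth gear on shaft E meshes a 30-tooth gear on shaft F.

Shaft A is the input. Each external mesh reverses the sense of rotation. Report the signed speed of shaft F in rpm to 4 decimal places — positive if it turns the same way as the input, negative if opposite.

-2507.6310 rpm (opposite to input, |ω| = 2507.6310 rpm)

Stage 1 [37T→77T]: ω = 2741.0000×37/77 = 1317.1039 rpm, dir flips to −; running = −1317.1039
Stage 2 [73T→77T]: ω = 1317.1039×73/77 = 1248.6829 rpm, dir flips to +; running = +1248.6829
Stage 3 [79T→67T]: ω = 1248.6829×79/67 = 1472.3276 rpm, dir flips to −; running = −1472.3276
Stage 4 [74T→42T]: ω = 1472.3276×74/42 = 2594.1010 rpm, dir flips to +; running = +2594.1010
Stage 5 [29T→30T]: ω = 2594.1010×29/30 = 2507.6310 rpm, dir flips to −; running = −2507.6310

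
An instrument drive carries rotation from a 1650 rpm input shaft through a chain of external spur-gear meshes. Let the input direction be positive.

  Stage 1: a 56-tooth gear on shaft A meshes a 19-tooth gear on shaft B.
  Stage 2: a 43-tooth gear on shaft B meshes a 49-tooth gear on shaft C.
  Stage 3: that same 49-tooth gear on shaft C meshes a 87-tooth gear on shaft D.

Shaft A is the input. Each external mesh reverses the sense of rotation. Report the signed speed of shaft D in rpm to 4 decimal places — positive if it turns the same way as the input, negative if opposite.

Stage 1 [56T→19T]: ω = 1650.0000×56/19 = 4863.1579 rpm, dir flips to −; running = −4863.1579
Stage 2 [43T→49T]: ω = 4863.1579×43/49 = 4267.6692 rpm, dir flips to +; running = +4267.6692
Stage 3 [49T→87T]: ω = 4267.6692×49/87 = 2403.6298 rpm, dir flips to −; running = −2403.6298

-2403.6298 rpm (opposite to input, |ω| = 2403.6298 rpm)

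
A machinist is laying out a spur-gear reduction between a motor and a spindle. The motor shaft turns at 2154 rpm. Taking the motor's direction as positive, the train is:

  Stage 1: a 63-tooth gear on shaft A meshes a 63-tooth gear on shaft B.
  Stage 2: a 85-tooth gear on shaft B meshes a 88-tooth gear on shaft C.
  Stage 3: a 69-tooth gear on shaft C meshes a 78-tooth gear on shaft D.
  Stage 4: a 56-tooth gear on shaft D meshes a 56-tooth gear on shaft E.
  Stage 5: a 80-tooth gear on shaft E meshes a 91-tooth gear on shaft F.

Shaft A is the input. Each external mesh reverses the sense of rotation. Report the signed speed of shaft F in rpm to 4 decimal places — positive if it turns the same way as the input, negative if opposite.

Stage 1 [63T→63T]: ω = 2154.0000×63/63 = 2154.0000 rpm, dir flips to −; running = −2154.0000
Stage 2 [85T→88T]: ω = 2154.0000×85/88 = 2080.5682 rpm, dir flips to +; running = +2080.5682
Stage 3 [69T→78T]: ω = 2080.5682×69/78 = 1840.5026 rpm, dir flips to −; running = −1840.5026
Stage 4 [56T→56T]: ω = 1840.5026×56/56 = 1840.5026 rpm, dir flips to +; running = +1840.5026
Stage 5 [80T→91T]: ω = 1840.5026×80/91 = 1618.0243 rpm, dir flips to −; running = −1618.0243

-1618.0243 rpm (opposite to input, |ω| = 1618.0243 rpm)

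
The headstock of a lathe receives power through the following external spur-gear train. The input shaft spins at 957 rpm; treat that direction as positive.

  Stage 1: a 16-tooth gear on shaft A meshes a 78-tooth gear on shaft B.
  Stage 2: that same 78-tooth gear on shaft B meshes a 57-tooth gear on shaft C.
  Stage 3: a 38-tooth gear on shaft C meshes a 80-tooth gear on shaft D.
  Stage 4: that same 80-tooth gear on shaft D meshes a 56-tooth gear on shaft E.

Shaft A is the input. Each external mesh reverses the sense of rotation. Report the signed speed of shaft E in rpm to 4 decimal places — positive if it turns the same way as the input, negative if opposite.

+182.2857 rpm (same as input, |ω| = 182.2857 rpm)

Stage 1 [16T→78T]: ω = 957.0000×16/78 = 196.3077 rpm, dir flips to −; running = −196.3077
Stage 2 [78T→57T]: ω = 196.3077×78/57 = 268.6316 rpm, dir flips to +; running = +268.6316
Stage 3 [38T→80T]: ω = 268.6316×38/80 = 127.6000 rpm, dir flips to −; running = −127.6000
Stage 4 [80T→56T]: ω = 127.6000×80/56 = 182.2857 rpm, dir flips to +; running = +182.2857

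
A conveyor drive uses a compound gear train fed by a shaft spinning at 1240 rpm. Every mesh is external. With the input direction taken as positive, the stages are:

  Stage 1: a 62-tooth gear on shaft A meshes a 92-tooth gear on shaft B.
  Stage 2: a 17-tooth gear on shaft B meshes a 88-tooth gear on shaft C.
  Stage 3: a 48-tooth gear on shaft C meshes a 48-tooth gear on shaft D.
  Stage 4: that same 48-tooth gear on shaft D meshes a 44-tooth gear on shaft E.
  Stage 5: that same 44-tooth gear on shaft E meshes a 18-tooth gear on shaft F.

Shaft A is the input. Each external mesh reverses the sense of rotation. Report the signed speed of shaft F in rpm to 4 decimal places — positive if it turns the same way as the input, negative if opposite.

-430.4875 rpm (opposite to input, |ω| = 430.4875 rpm)

Stage 1 [62T→92T]: ω = 1240.0000×62/92 = 835.6522 rpm, dir flips to −; running = −835.6522
Stage 2 [17T→88T]: ω = 835.6522×17/88 = 161.4328 rpm, dir flips to +; running = +161.4328
Stage 3 [48T→48T]: ω = 161.4328×48/48 = 161.4328 rpm, dir flips to −; running = −161.4328
Stage 4 [48T→44T]: ω = 161.4328×48/44 = 176.1085 rpm, dir flips to +; running = +176.1085
Stage 5 [44T→18T]: ω = 176.1085×44/18 = 430.4875 rpm, dir flips to −; running = −430.4875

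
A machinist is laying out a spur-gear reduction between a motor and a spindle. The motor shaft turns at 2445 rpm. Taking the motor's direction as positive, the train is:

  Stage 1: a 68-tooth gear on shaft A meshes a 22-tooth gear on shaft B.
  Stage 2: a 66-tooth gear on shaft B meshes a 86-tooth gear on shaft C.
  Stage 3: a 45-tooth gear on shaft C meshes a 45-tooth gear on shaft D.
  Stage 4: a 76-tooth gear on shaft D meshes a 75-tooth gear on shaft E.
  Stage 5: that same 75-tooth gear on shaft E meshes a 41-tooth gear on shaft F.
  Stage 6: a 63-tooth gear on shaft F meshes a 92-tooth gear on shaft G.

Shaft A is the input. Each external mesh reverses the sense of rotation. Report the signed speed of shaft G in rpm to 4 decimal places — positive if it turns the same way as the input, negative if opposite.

Stage 1 [68T→22T]: ω = 2445.0000×68/22 = 7557.2727 rpm, dir flips to −; running = −7557.2727
Stage 2 [66T→86T]: ω = 7557.2727×66/86 = 5799.7674 rpm, dir flips to +; running = +5799.7674
Stage 3 [45T→45T]: ω = 5799.7674×45/45 = 5799.7674 rpm, dir flips to −; running = −5799.7674
Stage 4 [76T→75T]: ω = 5799.7674×76/75 = 5877.0977 rpm, dir flips to +; running = +5877.0977
Stage 5 [75T→41T]: ω = 5877.0977×75/41 = 10750.7884 rpm, dir flips to −; running = −10750.7884
Stage 6 [63T→92T]: ω = 10750.7884×63/92 = 7361.9529 rpm, dir flips to +; running = +7361.9529

+7361.9529 rpm (same as input, |ω| = 7361.9529 rpm)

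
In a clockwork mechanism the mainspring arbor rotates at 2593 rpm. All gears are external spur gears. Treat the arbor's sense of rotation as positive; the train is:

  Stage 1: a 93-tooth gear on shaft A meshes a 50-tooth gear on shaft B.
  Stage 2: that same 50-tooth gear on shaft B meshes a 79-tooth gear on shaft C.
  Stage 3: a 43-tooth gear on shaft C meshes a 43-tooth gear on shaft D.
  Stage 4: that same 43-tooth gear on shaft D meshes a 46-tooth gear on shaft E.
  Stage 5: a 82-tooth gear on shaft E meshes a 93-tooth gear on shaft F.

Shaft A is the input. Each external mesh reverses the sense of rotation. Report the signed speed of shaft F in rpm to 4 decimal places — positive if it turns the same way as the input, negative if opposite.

-2515.9378 rpm (opposite to input, |ω| = 2515.9378 rpm)

Stage 1 [93T→50T]: ω = 2593.0000×93/50 = 4822.9800 rpm, dir flips to −; running = −4822.9800
Stage 2 [50T→79T]: ω = 4822.9800×50/79 = 3052.5190 rpm, dir flips to +; running = +3052.5190
Stage 3 [43T→43T]: ω = 3052.5190×43/43 = 3052.5190 rpm, dir flips to −; running = −3052.5190
Stage 4 [43T→46T]: ω = 3052.5190×43/46 = 2853.4417 rpm, dir flips to +; running = +2853.4417
Stage 5 [82T→93T]: ω = 2853.4417×82/93 = 2515.9378 rpm, dir flips to −; running = −2515.9378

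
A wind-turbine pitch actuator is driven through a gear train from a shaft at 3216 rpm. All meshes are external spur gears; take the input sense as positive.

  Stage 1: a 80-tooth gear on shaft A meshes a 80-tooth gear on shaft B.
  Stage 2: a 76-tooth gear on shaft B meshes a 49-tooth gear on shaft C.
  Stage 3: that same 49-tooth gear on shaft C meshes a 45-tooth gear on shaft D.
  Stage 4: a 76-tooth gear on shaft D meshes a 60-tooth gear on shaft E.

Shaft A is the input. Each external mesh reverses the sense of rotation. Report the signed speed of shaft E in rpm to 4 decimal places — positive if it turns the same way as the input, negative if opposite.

+6879.8578 rpm (same as input, |ω| = 6879.8578 rpm)

Stage 1 [80T→80T]: ω = 3216.0000×80/80 = 3216.0000 rpm, dir flips to −; running = −3216.0000
Stage 2 [76T→49T]: ω = 3216.0000×76/49 = 4988.0816 rpm, dir flips to +; running = +4988.0816
Stage 3 [49T→45T]: ω = 4988.0816×49/45 = 5431.4667 rpm, dir flips to −; running = −5431.4667
Stage 4 [76T→60T]: ω = 5431.4667×76/60 = 6879.8578 rpm, dir flips to +; running = +6879.8578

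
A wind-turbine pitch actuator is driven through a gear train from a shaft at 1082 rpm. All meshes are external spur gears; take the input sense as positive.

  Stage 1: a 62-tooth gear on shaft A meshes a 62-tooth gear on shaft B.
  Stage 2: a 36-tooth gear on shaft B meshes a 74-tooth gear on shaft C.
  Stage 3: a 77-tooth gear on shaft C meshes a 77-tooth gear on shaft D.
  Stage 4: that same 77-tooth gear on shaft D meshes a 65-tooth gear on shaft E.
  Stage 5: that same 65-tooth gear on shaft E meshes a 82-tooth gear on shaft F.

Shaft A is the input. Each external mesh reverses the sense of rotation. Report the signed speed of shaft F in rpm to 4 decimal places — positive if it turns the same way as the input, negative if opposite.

Stage 1 [62T→62T]: ω = 1082.0000×62/62 = 1082.0000 rpm, dir flips to −; running = −1082.0000
Stage 2 [36T→74T]: ω = 1082.0000×36/74 = 526.3784 rpm, dir flips to +; running = +526.3784
Stage 3 [77T→77T]: ω = 526.3784×77/77 = 526.3784 rpm, dir flips to −; running = −526.3784
Stage 4 [77T→65T]: ω = 526.3784×77/65 = 623.5559 rpm, dir flips to +; running = +623.5559
Stage 5 [65T→82T]: ω = 623.5559×65/82 = 494.2821 rpm, dir flips to −; running = −494.2821

-494.2821 rpm (opposite to input, |ω| = 494.2821 rpm)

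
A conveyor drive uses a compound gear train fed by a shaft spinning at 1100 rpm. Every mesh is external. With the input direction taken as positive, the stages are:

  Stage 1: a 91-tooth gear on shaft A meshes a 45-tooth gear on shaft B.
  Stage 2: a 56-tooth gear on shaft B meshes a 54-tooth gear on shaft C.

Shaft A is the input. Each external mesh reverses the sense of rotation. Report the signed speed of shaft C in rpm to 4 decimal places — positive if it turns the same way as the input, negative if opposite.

Stage 1 [91T→45T]: ω = 1100.0000×91/45 = 2224.4444 rpm, dir flips to −; running = −2224.4444
Stage 2 [56T→54T]: ω = 2224.4444×56/54 = 2306.8313 rpm, dir flips to +; running = +2306.8313

+2306.8313 rpm (same as input, |ω| = 2306.8313 rpm)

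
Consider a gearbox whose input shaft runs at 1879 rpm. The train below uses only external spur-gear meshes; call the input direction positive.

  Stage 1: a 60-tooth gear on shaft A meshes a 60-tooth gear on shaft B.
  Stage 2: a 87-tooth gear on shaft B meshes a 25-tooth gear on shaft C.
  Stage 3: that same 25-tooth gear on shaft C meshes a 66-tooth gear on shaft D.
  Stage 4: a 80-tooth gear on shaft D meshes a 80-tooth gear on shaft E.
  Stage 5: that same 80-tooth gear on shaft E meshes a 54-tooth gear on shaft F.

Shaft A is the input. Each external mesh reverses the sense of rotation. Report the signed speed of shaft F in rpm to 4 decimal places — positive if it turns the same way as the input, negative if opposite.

Stage 1 [60T→60T]: ω = 1879.0000×60/60 = 1879.0000 rpm, dir flips to −; running = −1879.0000
Stage 2 [87T→25T]: ω = 1879.0000×87/25 = 6538.9200 rpm, dir flips to +; running = +6538.9200
Stage 3 [25T→66T]: ω = 6538.9200×25/66 = 2476.8636 rpm, dir flips to −; running = −2476.8636
Stage 4 [80T→80T]: ω = 2476.8636×80/80 = 2476.8636 rpm, dir flips to +; running = +2476.8636
Stage 5 [80T→54T]: ω = 2476.8636×80/54 = 3669.4276 rpm, dir flips to −; running = −3669.4276

-3669.4276 rpm (opposite to input, |ω| = 3669.4276 rpm)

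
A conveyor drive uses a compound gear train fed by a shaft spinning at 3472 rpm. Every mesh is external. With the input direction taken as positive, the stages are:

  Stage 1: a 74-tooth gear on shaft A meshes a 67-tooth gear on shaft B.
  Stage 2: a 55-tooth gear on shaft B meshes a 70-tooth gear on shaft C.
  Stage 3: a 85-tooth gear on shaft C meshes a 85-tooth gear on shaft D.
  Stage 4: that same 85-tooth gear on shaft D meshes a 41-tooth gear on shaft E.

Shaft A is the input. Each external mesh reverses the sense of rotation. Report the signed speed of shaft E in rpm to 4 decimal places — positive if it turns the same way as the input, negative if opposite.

Stage 1 [74T→67T]: ω = 3472.0000×74/67 = 3834.7463 rpm, dir flips to −; running = −3834.7463
Stage 2 [55T→70T]: ω = 3834.7463×55/70 = 3013.0149 rpm, dir flips to +; running = +3013.0149
Stage 3 [85T→85T]: ω = 3013.0149×85/85 = 3013.0149 rpm, dir flips to −; running = −3013.0149
Stage 4 [85T→41T]: ω = 3013.0149×85/41 = 6246.4944 rpm, dir flips to +; running = +6246.4944

+6246.4944 rpm (same as input, |ω| = 6246.4944 rpm)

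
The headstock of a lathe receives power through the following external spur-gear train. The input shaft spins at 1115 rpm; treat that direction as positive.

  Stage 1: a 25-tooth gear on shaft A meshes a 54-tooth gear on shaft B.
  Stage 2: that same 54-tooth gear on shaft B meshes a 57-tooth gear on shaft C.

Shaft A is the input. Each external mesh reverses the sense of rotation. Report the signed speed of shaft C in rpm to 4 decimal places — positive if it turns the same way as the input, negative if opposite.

+489.0351 rpm (same as input, |ω| = 489.0351 rpm)

Stage 1 [25T→54T]: ω = 1115.0000×25/54 = 516.2037 rpm, dir flips to −; running = −516.2037
Stage 2 [54T→57T]: ω = 516.2037×54/57 = 489.0351 rpm, dir flips to +; running = +489.0351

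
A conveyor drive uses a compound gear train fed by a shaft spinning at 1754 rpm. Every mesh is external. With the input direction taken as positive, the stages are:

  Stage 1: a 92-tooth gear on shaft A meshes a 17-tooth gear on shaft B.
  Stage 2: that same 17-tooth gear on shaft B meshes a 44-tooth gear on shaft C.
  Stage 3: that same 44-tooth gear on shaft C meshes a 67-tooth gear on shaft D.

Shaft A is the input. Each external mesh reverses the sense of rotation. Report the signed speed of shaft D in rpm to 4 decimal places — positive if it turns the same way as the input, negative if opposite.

Stage 1 [92T→17T]: ω = 1754.0000×92/17 = 9492.2353 rpm, dir flips to −; running = −9492.2353
Stage 2 [17T→44T]: ω = 9492.2353×17/44 = 3667.4545 rpm, dir flips to +; running = +3667.4545
Stage 3 [44T→67T]: ω = 3667.4545×44/67 = 2408.4776 rpm, dir flips to −; running = −2408.4776

-2408.4776 rpm (opposite to input, |ω| = 2408.4776 rpm)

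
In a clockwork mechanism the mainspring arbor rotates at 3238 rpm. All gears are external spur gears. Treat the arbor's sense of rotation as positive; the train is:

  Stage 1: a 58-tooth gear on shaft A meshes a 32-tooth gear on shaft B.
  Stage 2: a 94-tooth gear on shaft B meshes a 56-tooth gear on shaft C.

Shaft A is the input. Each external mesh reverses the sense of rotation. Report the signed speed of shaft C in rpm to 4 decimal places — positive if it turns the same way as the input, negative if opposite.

Stage 1 [58T→32T]: ω = 3238.0000×58/32 = 5868.8750 rpm, dir flips to −; running = −5868.8750
Stage 2 [94T→56T]: ω = 5868.8750×94/56 = 9851.3259 rpm, dir flips to +; running = +9851.3259

+9851.3259 rpm (same as input, |ω| = 9851.3259 rpm)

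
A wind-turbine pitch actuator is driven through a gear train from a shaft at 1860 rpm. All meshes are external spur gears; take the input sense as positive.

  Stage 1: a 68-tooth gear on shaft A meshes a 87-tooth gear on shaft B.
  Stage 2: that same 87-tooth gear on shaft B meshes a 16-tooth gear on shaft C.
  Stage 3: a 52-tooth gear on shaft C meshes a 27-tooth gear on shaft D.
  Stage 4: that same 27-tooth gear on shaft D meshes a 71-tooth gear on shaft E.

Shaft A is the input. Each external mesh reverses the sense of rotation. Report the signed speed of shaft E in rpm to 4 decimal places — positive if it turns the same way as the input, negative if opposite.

+5789.5775 rpm (same as input, |ω| = 5789.5775 rpm)

Stage 1 [68T→87T]: ω = 1860.0000×68/87 = 1453.7931 rpm, dir flips to −; running = −1453.7931
Stage 2 [87T→16T]: ω = 1453.7931×87/16 = 7905.0000 rpm, dir flips to +; running = +7905.0000
Stage 3 [52T→27T]: ω = 7905.0000×52/27 = 15224.4444 rpm, dir flips to −; running = −15224.4444
Stage 4 [27T→71T]: ω = 15224.4444×27/71 = 5789.5775 rpm, dir flips to +; running = +5789.5775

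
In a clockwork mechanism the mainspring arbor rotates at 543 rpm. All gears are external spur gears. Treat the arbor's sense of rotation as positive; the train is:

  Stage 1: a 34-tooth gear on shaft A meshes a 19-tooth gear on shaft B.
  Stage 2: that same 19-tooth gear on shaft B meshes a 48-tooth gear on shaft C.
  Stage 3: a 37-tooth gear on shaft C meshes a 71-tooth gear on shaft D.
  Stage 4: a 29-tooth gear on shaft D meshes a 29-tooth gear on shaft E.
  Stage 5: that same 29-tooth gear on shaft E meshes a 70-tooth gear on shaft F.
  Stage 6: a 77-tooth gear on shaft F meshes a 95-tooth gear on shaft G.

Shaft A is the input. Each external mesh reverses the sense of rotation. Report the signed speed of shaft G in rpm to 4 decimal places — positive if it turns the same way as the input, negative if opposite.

Stage 1 [34T→19T]: ω = 543.0000×34/19 = 971.6842 rpm, dir flips to −; running = −971.6842
Stage 2 [19T→48T]: ω = 971.6842×19/48 = 384.6250 rpm, dir flips to +; running = +384.6250
Stage 3 [37T→71T]: ω = 384.6250×37/71 = 200.4384 rpm, dir flips to −; running = −200.4384
Stage 4 [29T→29T]: ω = 200.4384×29/29 = 200.4384 rpm, dir flips to +; running = +200.4384
Stage 5 [29T→70T]: ω = 200.4384×29/70 = 83.0388 rpm, dir flips to −; running = −83.0388
Stage 6 [77T→95T]: ω = 83.0388×77/95 = 67.3051 rpm, dir flips to +; running = +67.3051

+67.3051 rpm (same as input, |ω| = 67.3051 rpm)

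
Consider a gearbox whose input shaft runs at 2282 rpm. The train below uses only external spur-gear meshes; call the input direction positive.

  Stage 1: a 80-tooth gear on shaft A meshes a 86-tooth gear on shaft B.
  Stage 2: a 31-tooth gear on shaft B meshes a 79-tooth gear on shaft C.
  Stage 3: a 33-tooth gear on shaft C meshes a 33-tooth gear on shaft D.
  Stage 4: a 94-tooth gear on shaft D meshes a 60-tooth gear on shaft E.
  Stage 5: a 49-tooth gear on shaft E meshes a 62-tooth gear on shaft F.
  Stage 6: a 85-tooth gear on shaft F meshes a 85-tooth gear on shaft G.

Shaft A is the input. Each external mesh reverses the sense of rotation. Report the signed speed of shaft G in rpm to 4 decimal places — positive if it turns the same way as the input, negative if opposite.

+1031.3897 rpm (same as input, |ω| = 1031.3897 rpm)

Stage 1 [80T→86T]: ω = 2282.0000×80/86 = 2122.7907 rpm, dir flips to −; running = −2122.7907
Stage 2 [31T→79T]: ω = 2122.7907×31/79 = 832.9938 rpm, dir flips to +; running = +832.9938
Stage 3 [33T→33T]: ω = 832.9938×33/33 = 832.9938 rpm, dir flips to −; running = −832.9938
Stage 4 [94T→60T]: ω = 832.9938×94/60 = 1305.0236 rpm, dir flips to +; running = +1305.0236
Stage 5 [49T→62T]: ω = 1305.0236×49/62 = 1031.3897 rpm, dir flips to −; running = −1031.3897
Stage 6 [85T→85T]: ω = 1031.3897×85/85 = 1031.3897 rpm, dir flips to +; running = +1031.3897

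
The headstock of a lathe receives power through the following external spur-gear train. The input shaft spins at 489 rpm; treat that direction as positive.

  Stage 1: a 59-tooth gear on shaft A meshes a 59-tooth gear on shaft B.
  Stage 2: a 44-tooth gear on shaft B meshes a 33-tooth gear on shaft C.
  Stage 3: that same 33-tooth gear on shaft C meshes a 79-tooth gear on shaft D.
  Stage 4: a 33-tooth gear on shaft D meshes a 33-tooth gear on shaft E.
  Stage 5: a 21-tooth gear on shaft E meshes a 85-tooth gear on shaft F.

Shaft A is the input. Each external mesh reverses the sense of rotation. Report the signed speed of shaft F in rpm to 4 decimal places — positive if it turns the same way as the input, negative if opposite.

Stage 1 [59T→59T]: ω = 489.0000×59/59 = 489.0000 rpm, dir flips to −; running = −489.0000
Stage 2 [44T→33T]: ω = 489.0000×44/33 = 652.0000 rpm, dir flips to +; running = +652.0000
Stage 3 [33T→79T]: ω = 652.0000×33/79 = 272.3544 rpm, dir flips to −; running = −272.3544
Stage 4 [33T→33T]: ω = 272.3544×33/33 = 272.3544 rpm, dir flips to +; running = +272.3544
Stage 5 [21T→85T]: ω = 272.3544×21/85 = 67.2876 rpm, dir flips to −; running = −67.2876

-67.2876 rpm (opposite to input, |ω| = 67.2876 rpm)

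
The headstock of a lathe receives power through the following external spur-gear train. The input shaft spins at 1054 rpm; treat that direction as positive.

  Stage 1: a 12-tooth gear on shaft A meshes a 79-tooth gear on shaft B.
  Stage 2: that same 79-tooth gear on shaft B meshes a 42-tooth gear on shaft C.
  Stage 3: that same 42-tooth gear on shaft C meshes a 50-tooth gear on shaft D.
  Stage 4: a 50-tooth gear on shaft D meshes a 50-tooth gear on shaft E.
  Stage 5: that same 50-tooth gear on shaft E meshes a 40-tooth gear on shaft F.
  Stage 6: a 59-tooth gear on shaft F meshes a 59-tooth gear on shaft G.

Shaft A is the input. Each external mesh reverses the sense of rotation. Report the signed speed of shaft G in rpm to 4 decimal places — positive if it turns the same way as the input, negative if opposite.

+316.2000 rpm (same as input, |ω| = 316.2000 rpm)

Stage 1 [12T→79T]: ω = 1054.0000×12/79 = 160.1013 rpm, dir flips to −; running = −160.1013
Stage 2 [79T→42T]: ω = 160.1013×79/42 = 301.1429 rpm, dir flips to +; running = +301.1429
Stage 3 [42T→50T]: ω = 301.1429×42/50 = 252.9600 rpm, dir flips to −; running = −252.9600
Stage 4 [50T→50T]: ω = 252.9600×50/50 = 252.9600 rpm, dir flips to +; running = +252.9600
Stage 5 [50T→40T]: ω = 252.9600×50/40 = 316.2000 rpm, dir flips to −; running = −316.2000
Stage 6 [59T→59T]: ω = 316.2000×59/59 = 316.2000 rpm, dir flips to +; running = +316.2000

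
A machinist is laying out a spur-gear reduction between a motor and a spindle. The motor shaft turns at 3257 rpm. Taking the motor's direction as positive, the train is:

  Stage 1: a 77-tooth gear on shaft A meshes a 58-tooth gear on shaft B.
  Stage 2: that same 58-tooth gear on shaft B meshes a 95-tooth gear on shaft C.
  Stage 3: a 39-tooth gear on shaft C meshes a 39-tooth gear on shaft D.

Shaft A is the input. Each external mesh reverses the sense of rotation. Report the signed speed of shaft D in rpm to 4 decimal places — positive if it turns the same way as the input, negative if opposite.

-2639.8842 rpm (opposite to input, |ω| = 2639.8842 rpm)

Stage 1 [77T→58T]: ω = 3257.0000×77/58 = 4323.9483 rpm, dir flips to −; running = −4323.9483
Stage 2 [58T→95T]: ω = 4323.9483×58/95 = 2639.8842 rpm, dir flips to +; running = +2639.8842
Stage 3 [39T→39T]: ω = 2639.8842×39/39 = 2639.8842 rpm, dir flips to −; running = −2639.8842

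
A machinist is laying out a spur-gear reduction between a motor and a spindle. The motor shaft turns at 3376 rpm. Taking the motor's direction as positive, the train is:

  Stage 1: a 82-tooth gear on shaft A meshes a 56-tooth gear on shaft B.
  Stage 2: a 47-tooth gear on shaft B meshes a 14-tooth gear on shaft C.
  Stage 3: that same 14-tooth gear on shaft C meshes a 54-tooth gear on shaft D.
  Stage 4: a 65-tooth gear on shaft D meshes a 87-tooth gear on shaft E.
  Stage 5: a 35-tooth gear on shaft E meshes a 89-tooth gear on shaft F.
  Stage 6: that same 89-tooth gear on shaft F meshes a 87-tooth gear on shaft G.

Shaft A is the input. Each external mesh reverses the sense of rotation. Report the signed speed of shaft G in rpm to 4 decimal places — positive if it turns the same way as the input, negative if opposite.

Stage 1 [82T→56T]: ω = 3376.0000×82/56 = 4943.4286 rpm, dir flips to −; running = −4943.4286
Stage 2 [47T→14T]: ω = 4943.4286×47/14 = 16595.7959 rpm, dir flips to +; running = +16595.7959
Stage 3 [14T→54T]: ω = 16595.7959×14/54 = 4302.6138 rpm, dir flips to −; running = −4302.6138
Stage 4 [65T→87T]: ω = 4302.6138×65/87 = 3214.5965 rpm, dir flips to +; running = +3214.5965
Stage 5 [35T→89T]: ω = 3214.5965×35/89 = 1264.1672 rpm, dir flips to −; running = −1264.1672
Stage 6 [89T→87T]: ω = 1264.1672×89/87 = 1293.2285 rpm, dir flips to +; running = +1293.2285

+1293.2285 rpm (same as input, |ω| = 1293.2285 rpm)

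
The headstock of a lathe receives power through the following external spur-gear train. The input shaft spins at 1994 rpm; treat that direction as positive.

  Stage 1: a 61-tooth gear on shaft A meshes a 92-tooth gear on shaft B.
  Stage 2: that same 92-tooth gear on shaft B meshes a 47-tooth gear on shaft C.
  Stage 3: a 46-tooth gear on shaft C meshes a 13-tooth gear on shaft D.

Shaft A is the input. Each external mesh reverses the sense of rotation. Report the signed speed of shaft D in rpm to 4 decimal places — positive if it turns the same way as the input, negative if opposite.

Stage 1 [61T→92T]: ω = 1994.0000×61/92 = 1322.1087 rpm, dir flips to −; running = −1322.1087
Stage 2 [92T→47T]: ω = 1322.1087×92/47 = 2587.9574 rpm, dir flips to +; running = +2587.9574
Stage 3 [46T→13T]: ω = 2587.9574×46/13 = 9157.3879 rpm, dir flips to −; running = −9157.3879

-9157.3879 rpm (opposite to input, |ω| = 9157.3879 rpm)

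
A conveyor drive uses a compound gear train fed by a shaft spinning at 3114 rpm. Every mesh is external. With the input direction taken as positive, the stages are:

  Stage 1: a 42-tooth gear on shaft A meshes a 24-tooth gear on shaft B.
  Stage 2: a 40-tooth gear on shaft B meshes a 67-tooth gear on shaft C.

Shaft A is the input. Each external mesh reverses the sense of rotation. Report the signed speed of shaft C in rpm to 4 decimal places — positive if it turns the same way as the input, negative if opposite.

Stage 1 [42T→24T]: ω = 3114.0000×42/24 = 5449.5000 rpm, dir flips to −; running = −5449.5000
Stage 2 [40T→67T]: ω = 5449.5000×40/67 = 3253.4328 rpm, dir flips to +; running = +3253.4328

+3253.4328 rpm (same as input, |ω| = 3253.4328 rpm)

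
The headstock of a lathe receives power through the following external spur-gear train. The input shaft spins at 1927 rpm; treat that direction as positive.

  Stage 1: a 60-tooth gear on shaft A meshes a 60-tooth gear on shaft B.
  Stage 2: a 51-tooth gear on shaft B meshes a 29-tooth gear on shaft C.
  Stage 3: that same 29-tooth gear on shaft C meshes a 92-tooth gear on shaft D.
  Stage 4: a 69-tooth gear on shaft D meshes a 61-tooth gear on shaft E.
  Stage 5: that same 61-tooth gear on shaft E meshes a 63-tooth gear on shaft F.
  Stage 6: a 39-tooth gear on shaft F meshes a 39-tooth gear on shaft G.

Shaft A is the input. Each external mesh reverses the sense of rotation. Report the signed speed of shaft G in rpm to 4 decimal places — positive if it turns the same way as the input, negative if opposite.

Stage 1 [60T→60T]: ω = 1927.0000×60/60 = 1927.0000 rpm, dir flips to −; running = −1927.0000
Stage 2 [51T→29T]: ω = 1927.0000×51/29 = 3388.8621 rpm, dir flips to +; running = +3388.8621
Stage 3 [29T→92T]: ω = 3388.8621×29/92 = 1068.2283 rpm, dir flips to −; running = −1068.2283
Stage 4 [69T→61T]: ω = 1068.2283×69/61 = 1208.3238 rpm, dir flips to +; running = +1208.3238
Stage 5 [61T→63T]: ω = 1208.3238×61/63 = 1169.9643 rpm, dir flips to −; running = −1169.9643
Stage 6 [39T→39T]: ω = 1169.9643×39/39 = 1169.9643 rpm, dir flips to +; running = +1169.9643

+1169.9643 rpm (same as input, |ω| = 1169.9643 rpm)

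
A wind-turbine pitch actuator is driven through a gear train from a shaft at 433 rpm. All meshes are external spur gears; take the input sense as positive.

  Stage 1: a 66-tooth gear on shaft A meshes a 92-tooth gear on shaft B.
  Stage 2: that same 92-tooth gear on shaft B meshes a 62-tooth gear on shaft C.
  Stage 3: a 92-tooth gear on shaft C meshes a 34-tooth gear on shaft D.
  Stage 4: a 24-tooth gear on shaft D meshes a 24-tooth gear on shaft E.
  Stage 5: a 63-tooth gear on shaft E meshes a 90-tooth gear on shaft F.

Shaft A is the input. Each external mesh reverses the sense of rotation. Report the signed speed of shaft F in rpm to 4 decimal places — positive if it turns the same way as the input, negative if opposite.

-873.0660 rpm (opposite to input, |ω| = 873.0660 rpm)

Stage 1 [66T→92T]: ω = 433.0000×66/92 = 310.6304 rpm, dir flips to −; running = −310.6304
Stage 2 [92T→62T]: ω = 310.6304×92/62 = 460.9355 rpm, dir flips to +; running = +460.9355
Stage 3 [92T→34T]: ω = 460.9355×92/34 = 1247.2372 rpm, dir flips to −; running = −1247.2372
Stage 4 [24T→24T]: ω = 1247.2372×24/24 = 1247.2372 rpm, dir flips to +; running = +1247.2372
Stage 5 [63T→90T]: ω = 1247.2372×63/90 = 873.0660 rpm, dir flips to −; running = −873.0660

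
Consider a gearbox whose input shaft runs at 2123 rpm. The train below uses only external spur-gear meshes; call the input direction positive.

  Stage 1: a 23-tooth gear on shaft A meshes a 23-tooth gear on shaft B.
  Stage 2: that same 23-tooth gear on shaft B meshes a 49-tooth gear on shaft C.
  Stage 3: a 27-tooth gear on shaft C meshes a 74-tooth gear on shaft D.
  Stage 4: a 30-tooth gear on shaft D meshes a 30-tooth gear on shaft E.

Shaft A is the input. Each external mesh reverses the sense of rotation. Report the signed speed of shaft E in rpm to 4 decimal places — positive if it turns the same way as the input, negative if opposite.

Stage 1 [23T→23T]: ω = 2123.0000×23/23 = 2123.0000 rpm, dir flips to −; running = −2123.0000
Stage 2 [23T→49T]: ω = 2123.0000×23/49 = 996.5102 rpm, dir flips to +; running = +996.5102
Stage 3 [27T→74T]: ω = 996.5102×27/74 = 363.5916 rpm, dir flips to −; running = −363.5916
Stage 4 [30T→30T]: ω = 363.5916×30/30 = 363.5916 rpm, dir flips to +; running = +363.5916

+363.5916 rpm (same as input, |ω| = 363.5916 rpm)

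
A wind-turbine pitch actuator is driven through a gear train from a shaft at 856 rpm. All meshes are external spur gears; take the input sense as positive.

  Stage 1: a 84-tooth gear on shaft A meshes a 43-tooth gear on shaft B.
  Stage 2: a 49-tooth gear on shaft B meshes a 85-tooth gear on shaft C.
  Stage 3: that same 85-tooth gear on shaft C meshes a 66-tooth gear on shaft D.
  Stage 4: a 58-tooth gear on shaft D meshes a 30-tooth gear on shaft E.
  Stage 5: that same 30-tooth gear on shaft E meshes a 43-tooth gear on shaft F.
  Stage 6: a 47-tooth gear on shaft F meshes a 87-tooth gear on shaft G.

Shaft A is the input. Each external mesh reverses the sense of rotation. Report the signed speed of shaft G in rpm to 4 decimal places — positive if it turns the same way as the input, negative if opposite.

Stage 1 [84T→43T]: ω = 856.0000×84/43 = 1672.1860 rpm, dir flips to −; running = −1672.1860
Stage 2 [49T→85T]: ω = 1672.1860×49/85 = 963.9661 rpm, dir flips to +; running = +963.9661
Stage 3 [85T→66T]: ω = 963.9661×85/66 = 1241.4715 rpm, dir flips to −; running = −1241.4715
Stage 4 [58T→30T]: ω = 1241.4715×58/30 = 2400.1782 rpm, dir flips to +; running = +2400.1782
Stage 5 [30T→43T]: ω = 2400.1782×30/43 = 1674.5429 rpm, dir flips to −; running = −1674.5429
Stage 6 [47T→87T]: ω = 1674.5429×47/87 = 904.6381 rpm, dir flips to +; running = +904.6381

+904.6381 rpm (same as input, |ω| = 904.6381 rpm)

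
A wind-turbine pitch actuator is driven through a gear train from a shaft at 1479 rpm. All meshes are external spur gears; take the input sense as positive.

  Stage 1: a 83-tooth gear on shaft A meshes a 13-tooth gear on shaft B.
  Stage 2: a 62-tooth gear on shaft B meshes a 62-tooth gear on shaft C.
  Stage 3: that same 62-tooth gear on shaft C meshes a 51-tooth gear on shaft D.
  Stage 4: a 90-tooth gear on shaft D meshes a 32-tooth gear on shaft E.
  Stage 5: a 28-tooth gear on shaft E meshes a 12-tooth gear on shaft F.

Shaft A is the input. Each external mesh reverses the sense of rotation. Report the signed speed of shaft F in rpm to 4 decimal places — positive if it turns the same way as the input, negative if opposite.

-75334.4712 rpm (opposite to input, |ω| = 75334.4712 rpm)

Stage 1 [83T→13T]: ω = 1479.0000×83/13 = 9442.8462 rpm, dir flips to −; running = −9442.8462
Stage 2 [62T→62T]: ω = 9442.8462×62/62 = 9442.8462 rpm, dir flips to +; running = +9442.8462
Stage 3 [62T→51T]: ω = 9442.8462×62/51 = 11479.5385 rpm, dir flips to −; running = −11479.5385
Stage 4 [90T→32T]: ω = 11479.5385×90/32 = 32286.2019 rpm, dir flips to +; running = +32286.2019
Stage 5 [28T→12T]: ω = 32286.2019×28/12 = 75334.4712 rpm, dir flips to −; running = −75334.4712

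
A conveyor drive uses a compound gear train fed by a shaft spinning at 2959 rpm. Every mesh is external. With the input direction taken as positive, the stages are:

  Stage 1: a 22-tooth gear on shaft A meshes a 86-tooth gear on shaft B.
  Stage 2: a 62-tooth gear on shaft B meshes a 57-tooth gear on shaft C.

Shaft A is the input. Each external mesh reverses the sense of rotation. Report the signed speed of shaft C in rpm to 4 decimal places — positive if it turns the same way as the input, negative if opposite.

+823.3529 rpm (same as input, |ω| = 823.3529 rpm)

Stage 1 [22T→86T]: ω = 2959.0000×22/86 = 756.9535 rpm, dir flips to −; running = −756.9535
Stage 2 [62T→57T]: ω = 756.9535×62/57 = 823.3529 rpm, dir flips to +; running = +823.3529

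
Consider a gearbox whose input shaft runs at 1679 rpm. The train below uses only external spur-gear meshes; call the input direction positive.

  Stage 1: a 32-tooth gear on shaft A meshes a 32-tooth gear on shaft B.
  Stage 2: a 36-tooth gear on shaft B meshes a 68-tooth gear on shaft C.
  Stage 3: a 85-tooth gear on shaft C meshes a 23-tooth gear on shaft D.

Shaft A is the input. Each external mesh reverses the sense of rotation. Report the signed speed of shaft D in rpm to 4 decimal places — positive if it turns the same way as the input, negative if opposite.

-3285.0000 rpm (opposite to input, |ω| = 3285.0000 rpm)

Stage 1 [32T→32T]: ω = 1679.0000×32/32 = 1679.0000 rpm, dir flips to −; running = −1679.0000
Stage 2 [36T→68T]: ω = 1679.0000×36/68 = 888.8824 rpm, dir flips to +; running = +888.8824
Stage 3 [85T→23T]: ω = 888.8824×85/23 = 3285.0000 rpm, dir flips to −; running = −3285.0000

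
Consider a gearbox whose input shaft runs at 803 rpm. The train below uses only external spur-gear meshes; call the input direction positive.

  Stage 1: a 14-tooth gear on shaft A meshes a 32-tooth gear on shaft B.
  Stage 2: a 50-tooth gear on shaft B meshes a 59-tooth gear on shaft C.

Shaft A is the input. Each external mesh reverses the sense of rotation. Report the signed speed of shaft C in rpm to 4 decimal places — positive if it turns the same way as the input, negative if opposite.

Stage 1 [14T→32T]: ω = 803.0000×14/32 = 351.3125 rpm, dir flips to −; running = −351.3125
Stage 2 [50T→59T]: ω = 351.3125×50/59 = 297.7225 rpm, dir flips to +; running = +297.7225

+297.7225 rpm (same as input, |ω| = 297.7225 rpm)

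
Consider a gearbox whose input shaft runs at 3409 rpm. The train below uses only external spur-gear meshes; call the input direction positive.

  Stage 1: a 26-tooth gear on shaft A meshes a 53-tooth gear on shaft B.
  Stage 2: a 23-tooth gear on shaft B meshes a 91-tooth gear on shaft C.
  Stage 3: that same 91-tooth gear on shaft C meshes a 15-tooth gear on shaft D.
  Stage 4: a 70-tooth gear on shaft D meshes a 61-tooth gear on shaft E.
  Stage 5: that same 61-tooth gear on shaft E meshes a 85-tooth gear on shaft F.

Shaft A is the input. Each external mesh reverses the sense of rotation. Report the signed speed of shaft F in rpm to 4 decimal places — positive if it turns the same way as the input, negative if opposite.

-2111.7387 rpm (opposite to input, |ω| = 2111.7387 rpm)

Stage 1 [26T→53T]: ω = 3409.0000×26/53 = 1672.3396 rpm, dir flips to −; running = −1672.3396
Stage 2 [23T→91T]: ω = 1672.3396×23/91 = 422.6792 rpm, dir flips to +; running = +422.6792
Stage 3 [91T→15T]: ω = 422.6792×91/15 = 2564.2541 rpm, dir flips to −; running = −2564.2541
Stage 4 [70T→61T]: ω = 2564.2541×70/61 = 2942.5867 rpm, dir flips to +; running = +2942.5867
Stage 5 [61T→85T]: ω = 2942.5867×61/85 = 2111.7387 rpm, dir flips to −; running = −2111.7387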